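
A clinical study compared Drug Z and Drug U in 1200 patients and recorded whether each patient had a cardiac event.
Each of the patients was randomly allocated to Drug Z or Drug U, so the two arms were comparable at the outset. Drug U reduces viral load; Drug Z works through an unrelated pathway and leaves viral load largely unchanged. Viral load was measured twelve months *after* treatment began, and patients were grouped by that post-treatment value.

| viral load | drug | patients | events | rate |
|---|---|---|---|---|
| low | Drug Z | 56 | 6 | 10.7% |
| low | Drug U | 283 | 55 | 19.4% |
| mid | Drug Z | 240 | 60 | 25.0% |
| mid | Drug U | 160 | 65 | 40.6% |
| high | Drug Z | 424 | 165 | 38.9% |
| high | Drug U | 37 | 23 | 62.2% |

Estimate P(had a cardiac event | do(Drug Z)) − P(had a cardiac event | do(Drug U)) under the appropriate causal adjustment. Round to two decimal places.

Drug Z is lower inside every viral load stratum but Drug U is lower in aggregate. Whether to stratify depends on how viral load relates to the drug.
Because the drug influences viral load, viral load is a post-treatment mediator, not a confounder. Stratifying on it would bias the estimate; the causal effect is the crude pooled difference.
The causal difference is the pooled difference: 0.321 − 0.298 = +0.023.

+0.02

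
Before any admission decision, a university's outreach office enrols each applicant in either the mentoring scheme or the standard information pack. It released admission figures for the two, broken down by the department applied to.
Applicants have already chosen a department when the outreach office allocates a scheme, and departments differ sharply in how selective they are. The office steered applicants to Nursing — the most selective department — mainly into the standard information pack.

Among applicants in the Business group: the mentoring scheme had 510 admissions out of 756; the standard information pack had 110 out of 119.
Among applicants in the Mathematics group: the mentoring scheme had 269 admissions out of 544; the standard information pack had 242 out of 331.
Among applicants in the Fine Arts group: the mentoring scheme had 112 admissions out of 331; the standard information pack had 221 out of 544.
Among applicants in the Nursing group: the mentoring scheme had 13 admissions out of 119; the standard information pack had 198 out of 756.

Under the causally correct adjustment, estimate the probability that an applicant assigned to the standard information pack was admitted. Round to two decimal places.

0.58

Here department is a common cause — it drives both which outreach scheme a case falls under and the outcome. The crude comparison mixes populations; the stratum-specific rates are the causally relevant ones.
Standardising the standard information pack to the population department mix: 0.250·110/119 + 0.250·242/331 + 0.250·221/544 + 0.250·198/756 = 0.581.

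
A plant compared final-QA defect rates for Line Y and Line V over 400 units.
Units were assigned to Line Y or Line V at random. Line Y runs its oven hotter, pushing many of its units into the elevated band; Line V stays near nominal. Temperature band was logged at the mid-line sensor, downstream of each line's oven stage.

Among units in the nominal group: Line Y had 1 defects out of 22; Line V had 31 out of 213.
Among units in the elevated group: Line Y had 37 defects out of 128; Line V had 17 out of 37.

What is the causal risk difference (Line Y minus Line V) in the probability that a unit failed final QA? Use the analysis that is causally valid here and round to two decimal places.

+0.06

Within every in-process temperature band level Line Y has the lower rate, yet pooled Line V does — Simpson's reversal.
Stratifying would compare lines among units the lines themselves sorted into in-process temperature band groups — a form of selection on an intermediate. The unconditioned pooled rates give the total causal effect.
The causal difference is the pooled difference: 0.253 − 0.192 = +0.061.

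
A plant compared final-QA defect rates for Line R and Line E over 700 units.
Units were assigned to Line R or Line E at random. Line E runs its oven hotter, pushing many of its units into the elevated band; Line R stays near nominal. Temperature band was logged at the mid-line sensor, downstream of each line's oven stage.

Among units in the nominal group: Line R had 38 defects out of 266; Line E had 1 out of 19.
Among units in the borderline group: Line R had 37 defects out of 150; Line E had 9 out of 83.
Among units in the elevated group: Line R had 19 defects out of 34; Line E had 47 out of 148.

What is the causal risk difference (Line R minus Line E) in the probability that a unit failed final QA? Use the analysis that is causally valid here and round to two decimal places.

In-process temperature band lies on the pathway line → in-process temperature band → outcome, so adjusting for it blocks the indirect effect. For the total causal effect of line, use the unadjusted pooled rates.
The causal difference is the pooled difference: 0.209 − 0.228 = -0.019.

-0.02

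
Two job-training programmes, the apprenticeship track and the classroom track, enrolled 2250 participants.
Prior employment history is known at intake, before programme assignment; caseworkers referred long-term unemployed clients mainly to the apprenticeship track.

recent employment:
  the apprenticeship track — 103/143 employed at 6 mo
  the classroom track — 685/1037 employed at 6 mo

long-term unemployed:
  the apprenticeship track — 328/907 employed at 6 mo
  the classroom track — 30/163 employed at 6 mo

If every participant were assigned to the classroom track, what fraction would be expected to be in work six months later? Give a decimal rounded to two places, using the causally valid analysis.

0.43

Prior employment history is set before the programme has any effect — it is not caused by the programme — and it independently drives the outcome. That makes it a confounder, so the causal comparison is within prior employment history levels.
Standardising the classroom track to the population prior employment history mix: 0.524·685/1037 + 0.476·30/163 = 0.434.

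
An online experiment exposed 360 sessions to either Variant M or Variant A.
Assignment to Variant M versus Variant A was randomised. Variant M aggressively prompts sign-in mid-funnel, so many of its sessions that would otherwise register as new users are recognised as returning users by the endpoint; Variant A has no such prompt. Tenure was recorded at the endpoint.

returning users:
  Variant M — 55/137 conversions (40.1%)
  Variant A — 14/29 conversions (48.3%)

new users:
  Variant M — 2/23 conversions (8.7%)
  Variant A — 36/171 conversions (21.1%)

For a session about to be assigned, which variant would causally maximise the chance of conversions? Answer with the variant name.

User tenure lies on the pathway variant → user tenure → outcome, so adjusting for it blocks the indirect effect. For the total causal effect of variant, use the unadjusted pooled rates.
Pooled: Variant M 35.6% vs Variant A 25.0%; Variant M is higher overall.

Variant M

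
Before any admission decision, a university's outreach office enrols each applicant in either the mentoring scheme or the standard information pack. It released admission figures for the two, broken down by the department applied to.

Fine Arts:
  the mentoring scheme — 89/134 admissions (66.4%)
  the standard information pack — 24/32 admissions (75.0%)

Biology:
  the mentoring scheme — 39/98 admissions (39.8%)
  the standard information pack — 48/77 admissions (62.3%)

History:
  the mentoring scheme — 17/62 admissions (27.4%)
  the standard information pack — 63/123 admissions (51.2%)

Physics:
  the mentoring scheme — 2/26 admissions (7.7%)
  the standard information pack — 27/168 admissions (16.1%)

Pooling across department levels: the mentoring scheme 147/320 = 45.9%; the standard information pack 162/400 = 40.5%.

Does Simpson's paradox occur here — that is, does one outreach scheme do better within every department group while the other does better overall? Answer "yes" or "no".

Within each department level (Fine Arts 66.4% vs 75.0%; Biology 39.8% vs 62.3%; History 27.4% vs 51.2%; Physics 7.7% vs 16.1%), the standard information pack has the higher rate every time. Pooled: 45.9% vs 40.5% — the mentoring scheme has the higher rate overall. The two comparisons disagree.

yes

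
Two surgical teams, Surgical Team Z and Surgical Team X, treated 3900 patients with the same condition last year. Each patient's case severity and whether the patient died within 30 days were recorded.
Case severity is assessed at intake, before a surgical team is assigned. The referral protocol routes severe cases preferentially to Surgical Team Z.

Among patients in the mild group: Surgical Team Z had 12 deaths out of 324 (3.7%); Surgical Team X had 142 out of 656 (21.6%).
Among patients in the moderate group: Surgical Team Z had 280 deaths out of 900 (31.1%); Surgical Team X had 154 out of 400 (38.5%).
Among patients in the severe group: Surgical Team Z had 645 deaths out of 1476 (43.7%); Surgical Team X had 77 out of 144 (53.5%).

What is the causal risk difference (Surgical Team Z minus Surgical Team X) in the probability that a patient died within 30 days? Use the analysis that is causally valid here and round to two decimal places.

The case severity-specific comparison favours Surgical Team Z throughout, but the pooled figures favour Surgical Team X. The question is whether to condition on case severity.
Here case severity is a common cause — it drives both which surgical team a case falls under and the outcome. The crude comparison mixes populations; the stratum-specific rates are the causally relevant ones.
Adjusting over the population distribution of case severity: 0.251·(0.037−0.216) + 0.333·(0.311−0.385) + 0.415·(0.437−0.535) = -0.110.

-0.11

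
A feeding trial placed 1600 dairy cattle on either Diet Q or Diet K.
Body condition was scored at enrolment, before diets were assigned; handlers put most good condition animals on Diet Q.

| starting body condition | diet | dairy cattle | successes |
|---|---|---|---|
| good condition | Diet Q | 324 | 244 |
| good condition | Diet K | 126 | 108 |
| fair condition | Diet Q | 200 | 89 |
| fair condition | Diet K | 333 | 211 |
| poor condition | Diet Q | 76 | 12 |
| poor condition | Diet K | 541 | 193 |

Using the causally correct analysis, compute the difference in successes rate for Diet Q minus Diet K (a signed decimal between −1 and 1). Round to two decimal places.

Since starting body condition is a pre-existing factor (not a product of the diet) and it affects the outcome on its own, it is a confounder. The stratified rates, not the pooled rate, identify the causal effect.
Adjusting over the population distribution of starting body condition: 0.281·(0.753−0.857) + 0.333·(0.445−0.634) + 0.386·(0.158−0.357) = -0.169.

-0.17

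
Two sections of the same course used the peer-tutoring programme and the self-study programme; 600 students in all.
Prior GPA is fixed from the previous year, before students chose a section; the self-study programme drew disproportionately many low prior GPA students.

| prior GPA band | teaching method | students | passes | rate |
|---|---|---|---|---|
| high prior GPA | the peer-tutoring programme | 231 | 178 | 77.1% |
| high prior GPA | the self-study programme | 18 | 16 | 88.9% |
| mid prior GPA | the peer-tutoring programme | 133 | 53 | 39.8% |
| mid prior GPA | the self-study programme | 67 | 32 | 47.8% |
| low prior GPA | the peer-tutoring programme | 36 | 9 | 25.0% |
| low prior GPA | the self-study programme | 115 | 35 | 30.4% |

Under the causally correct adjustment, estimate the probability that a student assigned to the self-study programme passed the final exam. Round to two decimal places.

0.60

The prior GPA band-specific comparison favours the self-study programme throughout, but the pooled figures favour the peer-tutoring programme. The question is whether to condition on prior GPA band.
Prior GPA band differs across teaching methods for reasons unrelated to any effect of the teaching method itself, and it separately predicts the outcome — a classic confounder. We must compare within prior GPA band levels.
Standardising the self-study programme to the population prior GPA band mix: 0.415·16/18 + 0.333·32/67 + 0.252·35/115 = 0.605.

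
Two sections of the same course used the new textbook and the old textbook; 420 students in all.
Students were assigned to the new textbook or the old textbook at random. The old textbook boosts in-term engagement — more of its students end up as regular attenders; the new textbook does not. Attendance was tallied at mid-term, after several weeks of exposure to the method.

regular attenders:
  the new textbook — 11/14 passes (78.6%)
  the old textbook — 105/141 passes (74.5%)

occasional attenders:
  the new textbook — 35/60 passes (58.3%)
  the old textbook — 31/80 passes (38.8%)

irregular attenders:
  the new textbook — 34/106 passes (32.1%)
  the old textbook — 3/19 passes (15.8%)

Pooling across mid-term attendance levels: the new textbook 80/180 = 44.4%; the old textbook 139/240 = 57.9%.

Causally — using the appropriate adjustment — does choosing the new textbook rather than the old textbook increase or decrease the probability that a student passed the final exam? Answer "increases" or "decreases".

Within every mid-term attendance level the new textbook has the higher rate, yet pooled the old textbook does — Simpson's reversal.
Mid-term attendance is recorded after the teaching method and is itself shifted by it — it sits on the causal path from teaching method to outcome. Conditioning on a mediator would strip out part of the effect we want; the pooled comparison gives the total causal effect.
Pooled: the new textbook 44.4% vs the old textbook 57.9%; the old textbook is higher overall.

decreases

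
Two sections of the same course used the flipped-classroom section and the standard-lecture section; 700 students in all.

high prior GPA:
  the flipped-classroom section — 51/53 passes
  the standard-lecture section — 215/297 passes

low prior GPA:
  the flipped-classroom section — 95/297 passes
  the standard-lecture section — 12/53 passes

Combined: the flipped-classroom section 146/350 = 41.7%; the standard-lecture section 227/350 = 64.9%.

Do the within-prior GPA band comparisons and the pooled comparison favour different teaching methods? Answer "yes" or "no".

yes

Within each prior GPA band level (high prior GPA 96.2% vs 72.4%; low prior GPA 32.0% vs 22.6%), the flipped-classroom section has the higher rate every time. Pooled: 41.7% vs 64.9% — the standard-lecture section has the higher rate overall. The two comparisons disagree.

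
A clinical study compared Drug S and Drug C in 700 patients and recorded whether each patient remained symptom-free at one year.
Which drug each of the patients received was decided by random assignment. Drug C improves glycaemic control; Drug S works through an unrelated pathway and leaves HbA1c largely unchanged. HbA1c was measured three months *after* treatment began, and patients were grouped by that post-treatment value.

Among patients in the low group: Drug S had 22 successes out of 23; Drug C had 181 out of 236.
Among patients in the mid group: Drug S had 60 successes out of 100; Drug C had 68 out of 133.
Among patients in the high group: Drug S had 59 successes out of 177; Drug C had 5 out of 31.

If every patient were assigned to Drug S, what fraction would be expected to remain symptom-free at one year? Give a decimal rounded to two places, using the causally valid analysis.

HbA1c here is a post-treatment variable shaped by the drug; conditioning on it would introduce bias rather than remove it. The overall comparison is the causal one.
So P(outcome | do(Drug S)) is just the pooled rate for Drug S: 141/300 = 0.470.

0.47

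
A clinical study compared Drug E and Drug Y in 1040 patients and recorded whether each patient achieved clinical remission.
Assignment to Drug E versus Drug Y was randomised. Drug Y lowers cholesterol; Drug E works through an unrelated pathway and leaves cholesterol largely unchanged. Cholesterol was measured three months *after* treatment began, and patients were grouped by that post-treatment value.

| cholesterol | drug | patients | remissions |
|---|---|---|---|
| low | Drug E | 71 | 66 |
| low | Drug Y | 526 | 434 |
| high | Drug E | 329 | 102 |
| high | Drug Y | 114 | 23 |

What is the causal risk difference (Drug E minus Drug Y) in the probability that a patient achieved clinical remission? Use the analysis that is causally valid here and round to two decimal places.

Cholesterol here is a post-treatment variable shaped by the drug; conditioning on it would introduce bias rather than remove it. The overall comparison is the causal one.
The causal difference is the pooled difference: 0.420 − 0.714 = -0.294.

-0.29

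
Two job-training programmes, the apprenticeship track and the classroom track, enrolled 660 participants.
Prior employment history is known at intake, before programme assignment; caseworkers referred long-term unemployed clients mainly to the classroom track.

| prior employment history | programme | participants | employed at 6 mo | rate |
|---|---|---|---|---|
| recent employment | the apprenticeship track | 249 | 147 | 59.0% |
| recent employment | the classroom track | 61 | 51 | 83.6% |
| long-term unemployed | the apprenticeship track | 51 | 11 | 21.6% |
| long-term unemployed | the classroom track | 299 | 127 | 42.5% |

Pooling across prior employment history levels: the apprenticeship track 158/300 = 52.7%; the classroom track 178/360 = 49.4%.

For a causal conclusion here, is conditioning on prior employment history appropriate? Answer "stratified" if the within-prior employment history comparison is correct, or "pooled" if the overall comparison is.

stratified

Prior employment history is set before the programme has any effect — it is not caused by the programme — and it independently drives the outcome. That makes it a confounder, so the causal comparison is within prior employment history levels.
Within each level — recent employment: 59.0% vs 83.6%; long-term unemployed: 21.6% vs 42.5% — the classroom track is higher every time.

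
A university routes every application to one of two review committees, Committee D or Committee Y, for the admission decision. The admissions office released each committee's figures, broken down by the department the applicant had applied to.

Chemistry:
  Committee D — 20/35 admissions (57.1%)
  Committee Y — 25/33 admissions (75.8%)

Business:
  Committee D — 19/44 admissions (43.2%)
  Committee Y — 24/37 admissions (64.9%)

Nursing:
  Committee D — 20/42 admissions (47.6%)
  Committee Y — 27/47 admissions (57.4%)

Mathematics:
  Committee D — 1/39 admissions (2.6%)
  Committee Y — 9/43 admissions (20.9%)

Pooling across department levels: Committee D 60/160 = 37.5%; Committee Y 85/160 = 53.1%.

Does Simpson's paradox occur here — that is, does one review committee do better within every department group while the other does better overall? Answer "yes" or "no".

no

Within each department level (Chemistry 57.1% vs 75.8%; Business 43.2% vs 64.9%; Nursing 47.6% vs 57.4%; Mathematics 2.6% vs 20.9%), Committee Y has the higher rate every time. Pooled: 37.5% vs 53.1% — Committee Y has the higher rate overall. They agree.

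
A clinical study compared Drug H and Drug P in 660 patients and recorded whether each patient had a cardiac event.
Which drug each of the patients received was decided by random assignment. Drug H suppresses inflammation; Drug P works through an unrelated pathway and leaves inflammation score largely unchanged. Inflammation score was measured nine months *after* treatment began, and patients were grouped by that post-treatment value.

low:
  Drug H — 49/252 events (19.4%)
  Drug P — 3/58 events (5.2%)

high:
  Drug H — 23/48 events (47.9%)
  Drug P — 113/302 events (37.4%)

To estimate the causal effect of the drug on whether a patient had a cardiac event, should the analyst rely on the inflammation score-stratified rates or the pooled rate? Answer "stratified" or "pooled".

pooled

The distribution of inflammation score is itself part of what the drug does — it is an intermediate outcome. Holding it fixed would remove that part of the effect; the total effect is the pooled difference.
Pooled: Drug H 24.0% vs Drug P 32.2%; Drug H is lower overall.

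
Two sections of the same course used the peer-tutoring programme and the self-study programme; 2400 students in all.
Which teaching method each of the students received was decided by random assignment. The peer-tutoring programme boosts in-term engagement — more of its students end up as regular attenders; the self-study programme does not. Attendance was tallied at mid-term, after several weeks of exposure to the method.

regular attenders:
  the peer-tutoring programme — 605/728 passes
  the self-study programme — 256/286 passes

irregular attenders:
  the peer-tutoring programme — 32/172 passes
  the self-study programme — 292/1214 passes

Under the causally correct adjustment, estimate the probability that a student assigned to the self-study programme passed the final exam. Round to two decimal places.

0.37

Mid-term attendance is downstream of the teaching method. One should not condition on a consequence of treatment, so the overall rates are the right comparison.
So P(outcome | do(the self-study programme)) is just the pooled rate for the self-study programme: 548/1500 = 0.365.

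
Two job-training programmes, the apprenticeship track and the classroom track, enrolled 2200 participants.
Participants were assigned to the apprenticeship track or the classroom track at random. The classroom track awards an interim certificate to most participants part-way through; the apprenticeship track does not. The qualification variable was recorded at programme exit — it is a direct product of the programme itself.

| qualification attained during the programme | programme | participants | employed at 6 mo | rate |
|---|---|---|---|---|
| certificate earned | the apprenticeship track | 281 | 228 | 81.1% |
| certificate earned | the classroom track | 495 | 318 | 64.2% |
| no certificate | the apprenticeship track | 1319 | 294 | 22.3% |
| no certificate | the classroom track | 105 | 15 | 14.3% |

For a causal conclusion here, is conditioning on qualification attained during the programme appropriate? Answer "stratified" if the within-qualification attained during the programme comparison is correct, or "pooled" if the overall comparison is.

pooled

Within every qualification attained during the programme level the apprenticeship track has the higher rate, yet pooled the classroom track does — Simpson's reversal.
Stratifying would compare programmes among participants the programmes themselves sorted into qualification attained during the programme groups — a form of selection on an intermediate. The unconditioned pooled rates give the total causal effect.
Pooled: the apprenticeship track 32.6% vs the classroom track 55.5%; the classroom track is higher overall.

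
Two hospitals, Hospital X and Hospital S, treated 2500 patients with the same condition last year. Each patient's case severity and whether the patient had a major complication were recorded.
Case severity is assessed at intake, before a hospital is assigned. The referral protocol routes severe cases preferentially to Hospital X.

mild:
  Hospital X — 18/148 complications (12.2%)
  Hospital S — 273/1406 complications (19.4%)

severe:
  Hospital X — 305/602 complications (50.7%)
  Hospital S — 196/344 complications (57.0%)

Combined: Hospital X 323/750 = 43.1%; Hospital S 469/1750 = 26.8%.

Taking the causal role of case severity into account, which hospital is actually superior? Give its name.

Hospital X

Hospital X is lower inside every case severity stratum but Hospital S is lower in aggregate. Whether to stratify depends on how case severity relates to the hospital.
Case severity is set before the hospital has any effect — it is not caused by the hospital — and it independently drives the outcome. That makes it a confounder, so the causal comparison is within case severity levels.
Within each level — mild: 12.2% vs 19.4%; severe: 50.7% vs 57.0% — Hospital X is lower every time.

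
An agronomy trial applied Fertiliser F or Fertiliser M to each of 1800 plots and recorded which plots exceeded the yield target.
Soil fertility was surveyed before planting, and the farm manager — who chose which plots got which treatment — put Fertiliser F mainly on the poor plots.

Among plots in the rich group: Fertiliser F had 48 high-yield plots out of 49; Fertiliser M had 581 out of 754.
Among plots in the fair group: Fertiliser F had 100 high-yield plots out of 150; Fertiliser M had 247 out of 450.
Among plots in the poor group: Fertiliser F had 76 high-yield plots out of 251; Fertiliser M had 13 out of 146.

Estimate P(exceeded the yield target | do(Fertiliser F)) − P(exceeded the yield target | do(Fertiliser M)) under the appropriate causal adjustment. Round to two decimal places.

Soil fertility differs across fertilisers for reasons unrelated to any effect of the fertiliser itself, and it separately predicts the outcome — a classic confounder. We must compare within soil fertility levels.
Adjusting over the population distribution of soil fertility: 0.446·(0.980−0.771) + 0.333·(0.667−0.549) + 0.221·(0.303−0.089) = +0.180.

+0.18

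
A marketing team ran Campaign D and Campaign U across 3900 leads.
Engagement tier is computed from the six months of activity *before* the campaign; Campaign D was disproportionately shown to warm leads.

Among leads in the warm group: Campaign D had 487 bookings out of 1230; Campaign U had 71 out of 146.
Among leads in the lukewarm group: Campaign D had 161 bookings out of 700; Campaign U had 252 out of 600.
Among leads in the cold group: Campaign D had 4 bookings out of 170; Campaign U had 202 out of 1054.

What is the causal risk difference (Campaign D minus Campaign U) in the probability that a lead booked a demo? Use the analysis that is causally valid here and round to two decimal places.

-0.15

The imbalance in engagement tier arose from how leads were allocated, not from anything the campaign did; and engagement tier independently affects the outcome. The pooled gap is confounded — condition on engagement tier.
Adjusting over the population distribution of engagement tier: 0.353·(0.396−0.486) + 0.333·(0.230−0.420) + 0.314·(0.024−0.192) = -0.148.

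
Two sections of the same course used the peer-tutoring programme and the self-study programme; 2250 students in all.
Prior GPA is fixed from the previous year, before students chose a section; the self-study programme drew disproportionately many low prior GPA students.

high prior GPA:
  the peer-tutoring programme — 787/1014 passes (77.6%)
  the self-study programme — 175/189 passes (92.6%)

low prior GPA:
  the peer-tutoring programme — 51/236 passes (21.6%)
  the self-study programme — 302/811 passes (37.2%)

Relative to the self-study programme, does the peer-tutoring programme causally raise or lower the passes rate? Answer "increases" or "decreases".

decreases

the self-study programme is higher inside every prior GPA band stratum but the peer-tutoring programme is higher in aggregate. Whether to stratify depends on how prior GPA band relates to the teaching method.
Prior GPA band differs across teaching methods for reasons unrelated to any effect of the teaching method itself, and it separately predicts the outcome — a classic confounder. We must compare within prior GPA band levels.
Within each level — high prior GPA: 77.6% vs 92.6%; low prior GPA: 21.6% vs 37.2% — the self-study programme is higher every time.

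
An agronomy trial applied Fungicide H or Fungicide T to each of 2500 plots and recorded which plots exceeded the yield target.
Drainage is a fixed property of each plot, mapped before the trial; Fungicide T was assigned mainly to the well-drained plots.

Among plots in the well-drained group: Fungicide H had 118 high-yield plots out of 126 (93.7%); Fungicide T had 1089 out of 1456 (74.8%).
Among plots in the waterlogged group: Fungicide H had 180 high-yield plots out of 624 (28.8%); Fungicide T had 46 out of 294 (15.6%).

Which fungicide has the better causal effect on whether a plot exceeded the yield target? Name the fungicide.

Fungicide H

Field drainage is set before the fungicide has any effect — it is not caused by the fungicide — and it independently drives the outcome. That makes it a confounder, so the causal comparison is within field drainage levels.
Within each level — well-drained: 93.7% vs 74.8%; waterlogged: 28.8% vs 15.6% — Fungicide H is higher every time.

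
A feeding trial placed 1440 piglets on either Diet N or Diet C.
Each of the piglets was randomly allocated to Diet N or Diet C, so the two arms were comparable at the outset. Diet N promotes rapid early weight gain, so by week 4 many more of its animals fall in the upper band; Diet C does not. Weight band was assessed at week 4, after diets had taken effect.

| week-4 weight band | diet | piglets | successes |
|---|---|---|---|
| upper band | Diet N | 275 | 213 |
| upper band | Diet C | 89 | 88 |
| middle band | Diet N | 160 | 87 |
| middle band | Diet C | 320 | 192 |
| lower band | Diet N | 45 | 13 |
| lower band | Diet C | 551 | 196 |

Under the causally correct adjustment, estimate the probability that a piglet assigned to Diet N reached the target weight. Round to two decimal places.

0.65

Week-4 weight band lies on the pathway diet → week-4 weight band → outcome, so adjusting for it blocks the indirect effect. For the total causal effect of diet, use the unadjusted pooled rates.
So P(outcome | do(Diet N)) is just the pooled rate for Diet N: 313/480 = 0.652.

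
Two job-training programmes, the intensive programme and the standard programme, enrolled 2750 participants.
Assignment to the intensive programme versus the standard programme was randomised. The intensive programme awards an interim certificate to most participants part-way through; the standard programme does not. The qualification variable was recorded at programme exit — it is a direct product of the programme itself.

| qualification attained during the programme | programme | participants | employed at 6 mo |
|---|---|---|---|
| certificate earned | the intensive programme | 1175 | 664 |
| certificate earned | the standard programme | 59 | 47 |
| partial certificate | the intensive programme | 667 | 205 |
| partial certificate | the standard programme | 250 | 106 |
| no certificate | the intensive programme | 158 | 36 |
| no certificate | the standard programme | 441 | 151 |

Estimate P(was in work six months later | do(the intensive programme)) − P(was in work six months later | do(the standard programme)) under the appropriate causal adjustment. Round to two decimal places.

The qualification attained during the programme-specific comparison favours the standard programme throughout, but the pooled figures favour the intensive programme. The question is whether to condition on qualification attained during the programme.
Qualification attained during the programme is recorded after the programme and is itself shifted by it — it sits on the causal path from programme to outcome. Conditioning on a mediator would strip out part of the effect we want; the pooled comparison gives the total causal effect.
The causal difference is the pooled difference: 0.453 − 0.405 = +0.047.

+0.05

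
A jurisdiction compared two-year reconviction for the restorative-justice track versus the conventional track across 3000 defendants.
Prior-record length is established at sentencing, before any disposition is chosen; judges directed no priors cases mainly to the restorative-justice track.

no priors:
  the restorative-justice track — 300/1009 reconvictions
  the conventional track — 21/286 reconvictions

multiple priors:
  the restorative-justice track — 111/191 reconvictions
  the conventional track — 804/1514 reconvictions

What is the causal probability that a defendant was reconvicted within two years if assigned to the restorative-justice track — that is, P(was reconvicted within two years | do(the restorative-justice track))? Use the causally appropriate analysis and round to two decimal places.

The imbalance in prior-record length arose from how defendants were allocated, not from anything the disposition did; and prior-record length independently affects the outcome. The pooled gap is confounded — condition on prior-record length.
Standardising the restorative-justice track to the population prior-record length mix: 0.432·300/1009 + 0.568·111/191 = 0.459.

0.46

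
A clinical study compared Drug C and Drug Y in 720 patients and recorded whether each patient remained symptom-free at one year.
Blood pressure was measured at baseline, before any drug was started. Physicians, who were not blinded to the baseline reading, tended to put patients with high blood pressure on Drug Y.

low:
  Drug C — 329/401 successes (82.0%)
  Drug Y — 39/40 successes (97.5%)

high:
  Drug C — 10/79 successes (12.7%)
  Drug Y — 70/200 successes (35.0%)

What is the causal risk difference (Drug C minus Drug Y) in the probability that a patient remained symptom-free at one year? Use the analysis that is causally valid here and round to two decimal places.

Drug Y is higher inside every blood pressure stratum but Drug C is higher in aggregate. Whether to stratify depends on how blood pressure relates to the drug.
Since blood pressure is a pre-existing factor (not a product of the drug) and it affects the outcome on its own, it is a confounder. The stratified rates, not the pooled rate, identify the causal effect.
Adjusting over the population distribution of blood pressure: 0.613·(0.820−0.975) + 0.388·(0.127−0.350) = -0.181.

-0.18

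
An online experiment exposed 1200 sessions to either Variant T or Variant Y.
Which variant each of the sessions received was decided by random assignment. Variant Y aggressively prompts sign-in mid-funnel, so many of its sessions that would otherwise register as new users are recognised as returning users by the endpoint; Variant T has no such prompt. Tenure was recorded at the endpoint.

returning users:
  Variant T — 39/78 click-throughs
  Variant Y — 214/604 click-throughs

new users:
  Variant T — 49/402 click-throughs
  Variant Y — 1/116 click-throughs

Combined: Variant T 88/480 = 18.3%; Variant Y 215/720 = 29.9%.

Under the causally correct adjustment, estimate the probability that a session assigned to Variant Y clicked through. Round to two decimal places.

The user tenure-specific comparison favours Variant T throughout, but the pooled figures favour Variant Y. The question is whether to condition on user tenure.
User tenure is recorded after the variant and is itself shifted by it — it sits on the causal path from variant to outcome. Conditioning on a mediator would strip out part of the effect we want; the pooled comparison gives the total causal effect.
So P(outcome | do(Variant Y)) is just the pooled rate for Variant Y: 215/720 = 0.299.

0.30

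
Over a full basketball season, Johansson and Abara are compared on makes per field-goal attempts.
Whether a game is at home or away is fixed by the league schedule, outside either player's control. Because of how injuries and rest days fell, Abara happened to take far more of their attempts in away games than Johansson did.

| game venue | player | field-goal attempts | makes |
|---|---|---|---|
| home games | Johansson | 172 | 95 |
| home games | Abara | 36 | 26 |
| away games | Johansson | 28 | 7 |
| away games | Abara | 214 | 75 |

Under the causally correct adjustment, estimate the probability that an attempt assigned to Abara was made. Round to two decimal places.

0.52

Abara is higher inside every game venue stratum but Johansson is higher in aggregate. Whether to stratify depends on how game venue relates to the player.
Nothing the player does changes game venue; the imbalance is an allocation artefact. With game venue also predicting the outcome, the pooled figure is confounded, and the within-stratum comparison is the causal one.
Standardising Abara to the population game venue mix: 0.462·26/36 + 0.538·75/214 = 0.522.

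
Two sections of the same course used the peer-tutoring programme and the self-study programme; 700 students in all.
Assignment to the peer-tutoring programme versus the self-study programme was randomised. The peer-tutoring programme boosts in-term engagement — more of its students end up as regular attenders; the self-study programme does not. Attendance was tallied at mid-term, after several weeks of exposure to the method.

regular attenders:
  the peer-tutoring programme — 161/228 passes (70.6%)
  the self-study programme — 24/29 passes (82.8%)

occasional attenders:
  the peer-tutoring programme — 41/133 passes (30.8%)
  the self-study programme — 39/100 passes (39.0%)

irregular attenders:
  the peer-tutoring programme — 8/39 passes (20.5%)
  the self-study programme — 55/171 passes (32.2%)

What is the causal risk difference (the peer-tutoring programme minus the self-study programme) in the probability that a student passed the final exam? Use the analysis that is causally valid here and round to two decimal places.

+0.13

Within every mid-term attendance level the self-study programme has the higher rate, yet pooled the peer-tutoring programme does — Simpson's reversal.
Mid-term attendance is recorded after the teaching method and is itself shifted by it — it sits on the causal path from teaching method to outcome. Conditioning on a mediator would strip out part of the effect we want; the pooled comparison gives the total causal effect.
The causal difference is the pooled difference: 0.525 − 0.393 = +0.132.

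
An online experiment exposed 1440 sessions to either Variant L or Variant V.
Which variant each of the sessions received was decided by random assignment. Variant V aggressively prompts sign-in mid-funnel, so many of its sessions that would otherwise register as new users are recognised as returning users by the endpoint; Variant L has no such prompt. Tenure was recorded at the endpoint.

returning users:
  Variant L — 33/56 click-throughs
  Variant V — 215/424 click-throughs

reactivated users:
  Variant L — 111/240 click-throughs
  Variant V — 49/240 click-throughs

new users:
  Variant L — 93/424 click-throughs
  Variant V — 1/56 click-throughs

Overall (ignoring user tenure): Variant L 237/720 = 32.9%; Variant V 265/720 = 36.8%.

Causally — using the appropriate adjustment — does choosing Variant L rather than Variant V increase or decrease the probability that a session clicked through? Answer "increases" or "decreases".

The stratified and pooled comparisons disagree (Variant L wins within each user tenure; Variant V wins overall), so the answer turns on the causal role of user tenure.
Because the variant influences user tenure, user tenure is a post-treatment mediator, not a confounder. Stratifying on it would bias the estimate; the causal effect is the crude pooled difference.
Pooled: Variant L 32.9% vs Variant V 36.8%; Variant V is higher overall.

decreases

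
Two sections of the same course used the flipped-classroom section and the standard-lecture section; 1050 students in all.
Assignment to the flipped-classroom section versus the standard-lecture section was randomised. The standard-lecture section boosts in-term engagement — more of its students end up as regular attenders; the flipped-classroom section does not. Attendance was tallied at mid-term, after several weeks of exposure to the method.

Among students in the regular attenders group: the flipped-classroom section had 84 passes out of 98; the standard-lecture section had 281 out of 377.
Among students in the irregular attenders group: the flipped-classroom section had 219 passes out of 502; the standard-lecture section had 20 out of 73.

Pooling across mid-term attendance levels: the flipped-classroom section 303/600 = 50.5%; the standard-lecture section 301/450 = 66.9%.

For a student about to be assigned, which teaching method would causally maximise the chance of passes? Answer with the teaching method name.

the standard-lecture section

Mid-term attendance lies on the pathway teaching method → mid-term attendance → outcome, so adjusting for it blocks the indirect effect. For the total causal effect of teaching method, use the unadjusted pooled rates.
Pooled: the flipped-classroom section 50.5% vs the standard-lecture section 66.9%; the standard-lecture section is higher overall.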